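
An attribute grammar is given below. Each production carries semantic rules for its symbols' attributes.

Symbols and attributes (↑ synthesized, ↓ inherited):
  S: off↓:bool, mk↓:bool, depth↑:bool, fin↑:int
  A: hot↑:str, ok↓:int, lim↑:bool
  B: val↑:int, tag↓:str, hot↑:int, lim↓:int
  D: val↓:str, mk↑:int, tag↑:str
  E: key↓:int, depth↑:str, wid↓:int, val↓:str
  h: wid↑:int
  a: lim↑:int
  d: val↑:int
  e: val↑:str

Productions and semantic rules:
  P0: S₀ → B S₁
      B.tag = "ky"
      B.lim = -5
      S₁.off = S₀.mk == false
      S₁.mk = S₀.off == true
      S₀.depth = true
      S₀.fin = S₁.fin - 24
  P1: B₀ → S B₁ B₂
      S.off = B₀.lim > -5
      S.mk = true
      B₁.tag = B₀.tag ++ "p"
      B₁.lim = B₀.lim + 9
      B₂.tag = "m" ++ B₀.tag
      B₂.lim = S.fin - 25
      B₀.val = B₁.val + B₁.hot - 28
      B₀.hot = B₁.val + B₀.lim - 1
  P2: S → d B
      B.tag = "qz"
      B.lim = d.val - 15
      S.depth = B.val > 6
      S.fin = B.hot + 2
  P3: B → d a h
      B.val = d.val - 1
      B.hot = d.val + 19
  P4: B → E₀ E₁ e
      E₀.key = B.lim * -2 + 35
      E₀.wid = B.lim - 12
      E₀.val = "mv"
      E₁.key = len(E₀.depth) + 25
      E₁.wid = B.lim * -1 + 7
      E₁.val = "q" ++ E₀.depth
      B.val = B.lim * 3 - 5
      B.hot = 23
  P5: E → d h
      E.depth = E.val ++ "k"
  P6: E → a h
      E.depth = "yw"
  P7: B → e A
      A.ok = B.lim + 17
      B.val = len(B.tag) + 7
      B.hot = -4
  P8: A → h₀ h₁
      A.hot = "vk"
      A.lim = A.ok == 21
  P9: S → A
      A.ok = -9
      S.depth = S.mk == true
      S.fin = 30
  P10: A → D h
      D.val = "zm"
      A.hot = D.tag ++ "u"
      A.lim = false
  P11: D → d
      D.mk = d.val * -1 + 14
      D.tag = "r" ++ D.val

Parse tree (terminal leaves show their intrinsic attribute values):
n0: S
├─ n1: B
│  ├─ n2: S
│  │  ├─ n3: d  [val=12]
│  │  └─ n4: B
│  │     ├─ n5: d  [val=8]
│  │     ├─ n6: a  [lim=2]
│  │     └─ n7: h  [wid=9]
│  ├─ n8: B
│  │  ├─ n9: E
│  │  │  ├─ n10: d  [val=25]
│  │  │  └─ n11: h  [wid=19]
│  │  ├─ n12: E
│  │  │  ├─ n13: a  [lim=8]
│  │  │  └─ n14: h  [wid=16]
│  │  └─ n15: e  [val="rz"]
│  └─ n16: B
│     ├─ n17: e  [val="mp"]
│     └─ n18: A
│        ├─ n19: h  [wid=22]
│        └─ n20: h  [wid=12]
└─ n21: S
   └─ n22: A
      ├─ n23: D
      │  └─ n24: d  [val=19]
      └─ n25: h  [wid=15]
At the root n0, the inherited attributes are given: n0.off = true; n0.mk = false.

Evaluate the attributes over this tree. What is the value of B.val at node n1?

1. n0.off = true  [given at root]
2. n0.mk = false  [given at root]
3. n1.tag = "ky"  ["ky"]
4. n1.lim = -5  [-5]
5. n2.off = false  [B₀.lim > -5]
6. n2.mk = true  [true]
7. n3.val = 12  [terminal]
8. n4.tag = "qz"  ["qz"]
9. n4.lim = -3  [d.val - 15]
10. n5.val = 8  [terminal]
11. n6.lim = 2  [terminal]
12. n7.wid = 9  [terminal]
13. n4.val = 7  [d.val - 1]
14. n4.hot = 27  [d.val + 19]
15. n2.depth = true  [B.val > 6]
16. n2.fin = 29  [B.hot + 2]
17. n8.tag = "kyp"  [B₀.tag ++ "p"]
18. n8.lim = 4  [B₀.lim + 9]
19. n9.key = 27  [B.lim * -2 + 35]
20. n9.wid = -8  [B.lim - 12]
21. n9.val = "mv"  ["mv"]
22. n10.val = 25  [terminal]
23. n11.wid = 19  [terminal]
24. n9.depth = "mvk"  [E.val ++ "k"]
25. n12.key = 28  [len(E₀.depth) + 25]
26. n12.wid = 3  [B.lim * -1 + 7]
27. n12.val = "qmvk"  ["q" ++ E₀.depth]
28. n13.lim = 8  [terminal]
29. n14.wid = 16  [terminal]
30. n12.depth = "yw"  ["yw"]
31. n15.val = "rz"  [terminal]
32. n8.val = 7  [B.lim * 3 - 5]
33. n8.hot = 23  [23]
34. n16.tag = "mky"  ["m" ++ B₀.tag]
35. n16.lim = 4  [S.fin - 25]
36. n17.val = "mp"  [terminal]
37. n18.ok = 21  [B.lim + 17]
38. n19.wid = 22  [terminal]
39. n20.wid = 12  [terminal]
40. n18.hot = "vk"  ["vk"]
41. n18.lim = true  [A.ok == 21]
42. n16.val = 10  [len(B.tag) + 7]
43. n16.hot = -4  [-4]
44. n1.val = 2  [B₁.val + B₁.hot - 28]
45. n1.hot = 1  [B₁.val + B₀.lim - 1]
46. n21.off = true  [S₀.mk == false]
47. n21.mk = true  [S₀.off == true]
48. n22.ok = -9  [-9]
49. n23.val = "zm"  ["zm"]
50. n24.val = 19  [terminal]
51. n23.mk = -5  [d.val * -1 + 14]
52. n23.tag = "rzm"  ["r" ++ D.val]
53. n25.wid = 15  [terminal]
54. n22.hot = "rzmu"  [D.tag ++ "u"]
55. n22.lim = false  [false]
56. n21.depth = true  [S.mk == true]
57. n21.fin = 30  [30]
58. n0.depth = true  [true]
59. n0.fin = 6  [S₁.fin - 24]

2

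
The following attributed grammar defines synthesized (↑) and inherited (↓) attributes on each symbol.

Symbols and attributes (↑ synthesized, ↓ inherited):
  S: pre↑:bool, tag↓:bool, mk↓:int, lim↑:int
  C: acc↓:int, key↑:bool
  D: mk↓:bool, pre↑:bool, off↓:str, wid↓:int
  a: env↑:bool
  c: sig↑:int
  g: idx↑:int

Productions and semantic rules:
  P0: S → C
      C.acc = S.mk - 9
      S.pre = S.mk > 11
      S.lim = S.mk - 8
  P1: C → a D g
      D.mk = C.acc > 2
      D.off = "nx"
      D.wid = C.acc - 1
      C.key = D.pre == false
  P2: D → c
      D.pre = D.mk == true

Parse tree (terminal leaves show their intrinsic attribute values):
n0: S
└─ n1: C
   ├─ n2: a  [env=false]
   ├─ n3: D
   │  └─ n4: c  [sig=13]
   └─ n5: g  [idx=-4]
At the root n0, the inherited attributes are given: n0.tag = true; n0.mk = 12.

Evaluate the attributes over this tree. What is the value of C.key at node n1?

1. n0.tag = true  [given at root]
2. n0.mk = 12  [given at root]
3. n1.acc = 3  [S.mk - 9]
4. n2.env = false  [terminal]
5. n3.mk = true  [C.acc > 2]
6. n3.off = "nx"  ["nx"]
7. n3.wid = 2  [C.acc - 1]
8. n4.sig = 13  [terminal]
9. n3.pre = true  [D.mk == true]
10. n5.idx = -4  [terminal]
11. n1.key = false  [D.pre == false]
12. n0.pre = true  [S.mk > 11]
13. n0.lim = 4  [S.mk - 8]

false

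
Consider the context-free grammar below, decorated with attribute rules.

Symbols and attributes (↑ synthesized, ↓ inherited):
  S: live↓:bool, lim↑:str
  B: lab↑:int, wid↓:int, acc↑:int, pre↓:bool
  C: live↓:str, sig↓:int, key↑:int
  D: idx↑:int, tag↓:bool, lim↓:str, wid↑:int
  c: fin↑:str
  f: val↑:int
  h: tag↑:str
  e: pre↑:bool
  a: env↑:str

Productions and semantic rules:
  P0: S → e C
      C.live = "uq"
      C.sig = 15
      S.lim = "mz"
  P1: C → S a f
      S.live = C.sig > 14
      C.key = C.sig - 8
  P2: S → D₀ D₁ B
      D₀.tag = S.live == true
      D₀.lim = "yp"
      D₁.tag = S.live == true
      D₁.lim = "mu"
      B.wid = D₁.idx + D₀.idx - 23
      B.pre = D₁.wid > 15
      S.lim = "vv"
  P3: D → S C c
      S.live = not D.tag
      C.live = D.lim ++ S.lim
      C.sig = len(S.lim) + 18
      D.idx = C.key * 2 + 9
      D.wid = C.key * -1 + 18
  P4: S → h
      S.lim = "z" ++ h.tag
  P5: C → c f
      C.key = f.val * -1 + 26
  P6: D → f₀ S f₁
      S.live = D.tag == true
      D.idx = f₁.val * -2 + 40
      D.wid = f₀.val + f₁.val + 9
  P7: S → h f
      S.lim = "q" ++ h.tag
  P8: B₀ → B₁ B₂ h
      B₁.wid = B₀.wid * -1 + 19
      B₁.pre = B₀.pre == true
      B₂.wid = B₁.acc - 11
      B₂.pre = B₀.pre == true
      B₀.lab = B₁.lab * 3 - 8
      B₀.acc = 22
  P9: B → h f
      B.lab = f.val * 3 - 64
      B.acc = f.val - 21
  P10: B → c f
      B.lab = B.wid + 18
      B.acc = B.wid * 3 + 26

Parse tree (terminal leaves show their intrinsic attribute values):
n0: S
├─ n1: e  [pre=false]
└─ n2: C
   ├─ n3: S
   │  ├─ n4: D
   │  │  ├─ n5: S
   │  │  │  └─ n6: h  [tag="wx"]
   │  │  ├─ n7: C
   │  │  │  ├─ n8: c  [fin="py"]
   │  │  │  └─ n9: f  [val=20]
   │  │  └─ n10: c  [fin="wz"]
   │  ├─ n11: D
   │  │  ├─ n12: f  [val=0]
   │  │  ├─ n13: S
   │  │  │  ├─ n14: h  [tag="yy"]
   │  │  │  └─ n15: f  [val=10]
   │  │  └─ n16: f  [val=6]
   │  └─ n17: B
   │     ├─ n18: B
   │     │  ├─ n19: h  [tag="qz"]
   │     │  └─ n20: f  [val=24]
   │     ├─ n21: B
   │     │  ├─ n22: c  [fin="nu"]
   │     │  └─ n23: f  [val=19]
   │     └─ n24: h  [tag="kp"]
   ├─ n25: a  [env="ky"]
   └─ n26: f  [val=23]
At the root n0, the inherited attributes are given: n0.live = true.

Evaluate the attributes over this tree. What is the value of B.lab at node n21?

1. n0.live = true  [given at root]
2. n1.pre = false  [terminal]
3. n2.live = "uq"  ["uq"]
4. n2.sig = 15  [15]
5. n3.live = true  [C.sig > 14]
6. n4.tag = true  [S.live == true]
7. n4.lim = "yp"  ["yp"]
8. n5.live = false  [not D.tag]
9. n6.tag = "wx"  [terminal]
10. n5.lim = "zwx"  ["z" ++ h.tag]
11. n7.live = "ypzwx"  [D.lim ++ S.lim]
12. n7.sig = 21  [len(S.lim) + 18]
13. n8.fin = "py"  [terminal]
14. n9.val = 20  [terminal]
15. n7.key = 6  [f.val * -1 + 26]
16. n10.fin = "wz"  [terminal]
17. n4.idx = 21  [C.key * 2 + 9]
18. n4.wid = 12  [C.key * -1 + 18]
19. n11.tag = true  [S.live == true]
20. n11.lim = "mu"  ["mu"]
21. n12.val = 0  [terminal]
22. n13.live = true  [D.tag == true]
23. n14.tag = "yy"  [terminal]
24. n15.val = 10  [terminal]
25. n13.lim = "qyy"  ["q" ++ h.tag]
26. n16.val = 6  [terminal]
27. n11.idx = 28  [f₁.val * -2 + 40]
28. n11.wid = 15  [f₀.val + f₁.val + 9]
29. n17.wid = 26  [D₁.idx + D₀.idx - 23]
30. n17.pre = false  [D₁.wid > 15]
31. n18.wid = -7  [B₀.wid * -1 + 19]
32. n18.pre = false  [B₀.pre == true]
33. n19.tag = "qz"  [terminal]
34. n20.val = 24  [terminal]
35. n18.lab = 8  [f.val * 3 - 64]
36. n18.acc = 3  [f.val - 21]
37. n21.wid = -8  [B₁.acc - 11]
38. n21.pre = false  [B₀.pre == true]
39. n22.fin = "nu"  [terminal]
40. n23.val = 19  [terminal]
41. n21.lab = 10  [B.wid + 18]
42. n21.acc = 2  [B.wid * 3 + 26]
43. n24.tag = "kp"  [terminal]
44. n17.lab = 16  [B₁.lab * 3 - 8]
45. n17.acc = 22  [22]
46. n3.lim = "vv"  ["vv"]
47. n25.env = "ky"  [terminal]
48. n26.val = 23  [terminal]
49. n2.key = 7  [C.sig - 8]
50. n0.lim = "mz"  ["mz"]

10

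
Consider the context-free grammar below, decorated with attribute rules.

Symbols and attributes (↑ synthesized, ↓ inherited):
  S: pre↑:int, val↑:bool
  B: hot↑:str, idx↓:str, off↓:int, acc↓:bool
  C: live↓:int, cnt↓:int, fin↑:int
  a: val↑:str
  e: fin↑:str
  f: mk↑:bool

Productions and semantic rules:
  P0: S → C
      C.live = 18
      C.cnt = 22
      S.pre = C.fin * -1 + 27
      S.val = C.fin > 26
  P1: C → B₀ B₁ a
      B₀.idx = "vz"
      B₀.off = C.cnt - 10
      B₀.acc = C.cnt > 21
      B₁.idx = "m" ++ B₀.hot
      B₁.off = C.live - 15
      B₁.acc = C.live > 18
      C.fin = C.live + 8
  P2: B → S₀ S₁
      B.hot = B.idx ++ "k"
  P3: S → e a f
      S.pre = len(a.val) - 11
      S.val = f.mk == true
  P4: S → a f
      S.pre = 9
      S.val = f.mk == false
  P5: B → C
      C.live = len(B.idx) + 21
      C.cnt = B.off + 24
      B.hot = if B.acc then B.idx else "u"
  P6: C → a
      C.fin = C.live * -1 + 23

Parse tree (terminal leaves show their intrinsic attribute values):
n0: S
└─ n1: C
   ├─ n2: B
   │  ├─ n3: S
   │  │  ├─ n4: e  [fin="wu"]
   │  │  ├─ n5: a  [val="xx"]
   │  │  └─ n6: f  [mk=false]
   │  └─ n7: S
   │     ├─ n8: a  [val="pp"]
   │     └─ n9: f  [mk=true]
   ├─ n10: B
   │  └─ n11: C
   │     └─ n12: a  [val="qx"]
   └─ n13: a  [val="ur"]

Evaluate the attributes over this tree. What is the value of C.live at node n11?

25

1. n1.live = 18  [18]
2. n1.cnt = 22  [22]
3. n2.idx = "vz"  ["vz"]
4. n2.off = 12  [C.cnt - 10]
5. n2.acc = true  [C.cnt > 21]
6. n4.fin = "wu"  [terminal]
7. n5.val = "xx"  [terminal]
8. n6.mk = false  [terminal]
9. n3.pre = -9  [len(a.val) - 11]
10. n3.val = false  [f.mk == true]
11. n8.val = "pp"  [terminal]
12. n9.mk = true  [terminal]
13. n7.pre = 9  [9]
14. n7.val = false  [f.mk == false]
15. n2.hot = "vzk"  [B.idx ++ "k"]
16. n10.idx = "mvzk"  ["m" ++ B₀.hot]
17. n10.off = 3  [C.live - 15]
18. n10.acc = false  [C.live > 18]
19. n11.live = 25  [len(B.idx) + 21]
20. n11.cnt = 27  [B.off + 24]
21. n12.val = "qx"  [terminal]
22. n11.fin = -2  [C.live * -1 + 23]
23. n10.hot = "u"  [if B.acc then B.idx else "u"]
24. n13.val = "ur"  [terminal]
25. n1.fin = 26  [C.live + 8]
26. n0.pre = 1  [C.fin * -1 + 27]
27. n0.val = false  [C.fin > 26]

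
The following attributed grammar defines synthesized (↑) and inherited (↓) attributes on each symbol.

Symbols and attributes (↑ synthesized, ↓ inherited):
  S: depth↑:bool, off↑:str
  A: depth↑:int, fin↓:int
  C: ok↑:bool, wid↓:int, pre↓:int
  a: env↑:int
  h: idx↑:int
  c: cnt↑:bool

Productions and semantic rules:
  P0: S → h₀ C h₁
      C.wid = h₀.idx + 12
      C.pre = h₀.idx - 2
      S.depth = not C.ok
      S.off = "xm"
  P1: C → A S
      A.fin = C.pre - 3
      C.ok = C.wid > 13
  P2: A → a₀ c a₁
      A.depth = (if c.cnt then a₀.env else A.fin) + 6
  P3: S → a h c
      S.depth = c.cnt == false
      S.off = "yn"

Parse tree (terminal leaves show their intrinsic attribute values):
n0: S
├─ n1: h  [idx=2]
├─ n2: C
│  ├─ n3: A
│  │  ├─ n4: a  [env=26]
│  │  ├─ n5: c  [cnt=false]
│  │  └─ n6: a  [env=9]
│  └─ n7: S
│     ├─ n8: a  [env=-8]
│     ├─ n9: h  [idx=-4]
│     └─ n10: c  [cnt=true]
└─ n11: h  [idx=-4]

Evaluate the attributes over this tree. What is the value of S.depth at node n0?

false

1. n1.idx = 2  [terminal]
2. n2.wid = 14  [h₀.idx + 12]
3. n2.pre = 0  [h₀.idx - 2]
4. n3.fin = -3  [C.pre - 3]
5. n4.env = 26  [terminal]
6. n5.cnt = false  [terminal]
7. n6.env = 9  [terminal]
8. n3.depth = 3  [(if c.cnt then a₀.env else A.fin) + 6]
9. n8.env = -8  [terminal]
10. n9.idx = -4  [terminal]
11. n10.cnt = true  [terminal]
12. n7.depth = false  [c.cnt == false]
13. n7.off = "yn"  ["yn"]
14. n2.ok = true  [C.wid > 13]
15. n11.idx = -4  [terminal]
16. n0.depth = false  [not C.ok]
17. n0.off = "xm"  ["xm"]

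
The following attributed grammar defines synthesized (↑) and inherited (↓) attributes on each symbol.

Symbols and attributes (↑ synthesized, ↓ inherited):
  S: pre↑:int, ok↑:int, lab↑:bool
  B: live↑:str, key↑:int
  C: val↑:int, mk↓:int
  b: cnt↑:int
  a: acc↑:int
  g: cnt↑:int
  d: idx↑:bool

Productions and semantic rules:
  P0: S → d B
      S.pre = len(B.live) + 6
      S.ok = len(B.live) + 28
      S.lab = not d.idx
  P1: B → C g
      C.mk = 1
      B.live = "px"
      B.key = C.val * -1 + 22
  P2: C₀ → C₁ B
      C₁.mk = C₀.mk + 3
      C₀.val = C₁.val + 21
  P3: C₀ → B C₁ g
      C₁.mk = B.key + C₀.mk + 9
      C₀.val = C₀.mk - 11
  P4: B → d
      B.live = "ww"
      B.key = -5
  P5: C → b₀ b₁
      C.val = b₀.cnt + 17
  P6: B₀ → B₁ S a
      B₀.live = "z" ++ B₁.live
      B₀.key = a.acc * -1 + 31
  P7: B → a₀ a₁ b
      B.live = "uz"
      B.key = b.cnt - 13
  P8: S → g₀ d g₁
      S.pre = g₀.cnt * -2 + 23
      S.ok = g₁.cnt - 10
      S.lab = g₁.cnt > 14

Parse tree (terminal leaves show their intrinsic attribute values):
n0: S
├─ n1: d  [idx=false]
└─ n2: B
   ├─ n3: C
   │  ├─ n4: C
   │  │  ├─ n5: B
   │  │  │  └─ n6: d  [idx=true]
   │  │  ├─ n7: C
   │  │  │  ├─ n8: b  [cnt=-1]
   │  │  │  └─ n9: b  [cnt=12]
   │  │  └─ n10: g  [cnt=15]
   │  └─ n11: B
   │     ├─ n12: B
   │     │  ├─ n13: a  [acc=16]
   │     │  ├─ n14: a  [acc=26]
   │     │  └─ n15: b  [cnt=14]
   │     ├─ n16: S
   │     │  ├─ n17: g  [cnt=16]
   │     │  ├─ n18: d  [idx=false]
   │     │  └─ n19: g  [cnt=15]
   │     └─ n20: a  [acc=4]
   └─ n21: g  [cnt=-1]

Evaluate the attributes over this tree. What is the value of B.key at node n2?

1. n1.idx = false  [terminal]
2. n3.mk = 1  [1]
3. n4.mk = 4  [C₀.mk + 3]
4. n6.idx = true  [terminal]
5. n5.live = "ww"  ["ww"]
6. n5.key = -5  [-5]
7. n7.mk = 8  [B.key + C₀.mk + 9]
8. n8.cnt = -1  [terminal]
9. n9.cnt = 12  [terminal]
10. n7.val = 16  [b₀.cnt + 17]
11. n10.cnt = 15  [terminal]
12. n4.val = -7  [C₀.mk - 11]
13. n13.acc = 16  [terminal]
14. n14.acc = 26  [terminal]
15. n15.cnt = 14  [terminal]
16. n12.live = "uz"  ["uz"]
17. n12.key = 1  [b.cnt - 13]
18. n17.cnt = 16  [terminal]
19. n18.idx = false  [terminal]
20. n19.cnt = 15  [terminal]
21. n16.pre = -9  [g₀.cnt * -2 + 23]
22. n16.ok = 5  [g₁.cnt - 10]
23. n16.lab = true  [g₁.cnt > 14]
24. n20.acc = 4  [terminal]
25. n11.live = "zuz"  ["z" ++ B₁.live]
26. n11.key = 27  [a.acc * -1 + 31]
27. n3.val = 14  [C₁.val + 21]
28. n21.cnt = -1  [terminal]
29. n2.live = "px"  ["px"]
30. n2.key = 8  [C.val * -1 + 22]
31. n0.pre = 8  [len(B.live) + 6]
32. n0.ok = 30  [len(B.live) + 28]
33. n0.lab = true  [not d.idx]

8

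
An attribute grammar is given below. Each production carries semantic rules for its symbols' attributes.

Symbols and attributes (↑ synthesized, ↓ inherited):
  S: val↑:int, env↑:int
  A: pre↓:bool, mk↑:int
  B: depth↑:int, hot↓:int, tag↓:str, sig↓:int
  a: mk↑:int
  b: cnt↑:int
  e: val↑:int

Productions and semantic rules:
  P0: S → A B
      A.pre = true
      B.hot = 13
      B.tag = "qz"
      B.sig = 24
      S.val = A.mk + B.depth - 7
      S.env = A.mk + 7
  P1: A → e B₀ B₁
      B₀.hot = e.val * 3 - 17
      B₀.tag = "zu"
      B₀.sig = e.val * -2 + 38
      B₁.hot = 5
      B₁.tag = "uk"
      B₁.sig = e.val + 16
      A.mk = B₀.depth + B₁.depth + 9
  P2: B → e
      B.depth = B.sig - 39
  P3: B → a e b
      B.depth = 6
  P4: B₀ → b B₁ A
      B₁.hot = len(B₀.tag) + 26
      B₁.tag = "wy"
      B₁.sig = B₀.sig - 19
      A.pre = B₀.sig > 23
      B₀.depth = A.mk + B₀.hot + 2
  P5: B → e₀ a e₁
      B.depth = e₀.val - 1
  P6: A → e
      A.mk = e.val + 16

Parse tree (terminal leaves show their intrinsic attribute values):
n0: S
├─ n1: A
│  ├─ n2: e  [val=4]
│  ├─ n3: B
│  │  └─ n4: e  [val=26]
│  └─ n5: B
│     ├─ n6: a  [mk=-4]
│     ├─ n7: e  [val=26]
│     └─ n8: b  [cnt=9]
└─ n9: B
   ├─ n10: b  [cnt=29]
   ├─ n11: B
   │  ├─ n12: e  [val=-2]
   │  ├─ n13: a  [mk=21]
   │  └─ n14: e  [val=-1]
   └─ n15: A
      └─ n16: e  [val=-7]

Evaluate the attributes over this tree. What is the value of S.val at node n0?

1. n1.pre = true  [true]
2. n2.val = 4  [terminal]
3. n3.hot = -5  [e.val * 3 - 17]
4. n3.tag = "zu"  ["zu"]
5. n3.sig = 30  [e.val * -2 + 38]
6. n4.val = 26  [terminal]
7. n3.depth = -9  [B.sig - 39]
8. n5.hot = 5  [5]
9. n5.tag = "uk"  ["uk"]
10. n5.sig = 20  [e.val + 16]
11. n6.mk = -4  [terminal]
12. n7.val = 26  [terminal]
13. n8.cnt = 9  [terminal]
14. n5.depth = 6  [6]
15. n1.mk = 6  [B₀.depth + B₁.depth + 9]
16. n9.hot = 13  [13]
17. n9.tag = "qz"  ["qz"]
18. n9.sig = 24  [24]
19. n10.cnt = 29  [terminal]
20. n11.hot = 28  [len(B₀.tag) + 26]
21. n11.tag = "wy"  ["wy"]
22. n11.sig = 5  [B₀.sig - 19]
23. n12.val = -2  [terminal]
24. n13.mk = 21  [terminal]
25. n14.val = -1  [terminal]
26. n11.depth = -3  [e₀.val - 1]
27. n15.pre = true  [B₀.sig > 23]
28. n16.val = -7  [terminal]
29. n15.mk = 9  [e.val + 16]
30. n9.depth = 24  [A.mk + B₀.hot + 2]
31. n0.val = 23  [A.mk + B.depth - 7]
32. n0.env = 13  [A.mk + 7]

23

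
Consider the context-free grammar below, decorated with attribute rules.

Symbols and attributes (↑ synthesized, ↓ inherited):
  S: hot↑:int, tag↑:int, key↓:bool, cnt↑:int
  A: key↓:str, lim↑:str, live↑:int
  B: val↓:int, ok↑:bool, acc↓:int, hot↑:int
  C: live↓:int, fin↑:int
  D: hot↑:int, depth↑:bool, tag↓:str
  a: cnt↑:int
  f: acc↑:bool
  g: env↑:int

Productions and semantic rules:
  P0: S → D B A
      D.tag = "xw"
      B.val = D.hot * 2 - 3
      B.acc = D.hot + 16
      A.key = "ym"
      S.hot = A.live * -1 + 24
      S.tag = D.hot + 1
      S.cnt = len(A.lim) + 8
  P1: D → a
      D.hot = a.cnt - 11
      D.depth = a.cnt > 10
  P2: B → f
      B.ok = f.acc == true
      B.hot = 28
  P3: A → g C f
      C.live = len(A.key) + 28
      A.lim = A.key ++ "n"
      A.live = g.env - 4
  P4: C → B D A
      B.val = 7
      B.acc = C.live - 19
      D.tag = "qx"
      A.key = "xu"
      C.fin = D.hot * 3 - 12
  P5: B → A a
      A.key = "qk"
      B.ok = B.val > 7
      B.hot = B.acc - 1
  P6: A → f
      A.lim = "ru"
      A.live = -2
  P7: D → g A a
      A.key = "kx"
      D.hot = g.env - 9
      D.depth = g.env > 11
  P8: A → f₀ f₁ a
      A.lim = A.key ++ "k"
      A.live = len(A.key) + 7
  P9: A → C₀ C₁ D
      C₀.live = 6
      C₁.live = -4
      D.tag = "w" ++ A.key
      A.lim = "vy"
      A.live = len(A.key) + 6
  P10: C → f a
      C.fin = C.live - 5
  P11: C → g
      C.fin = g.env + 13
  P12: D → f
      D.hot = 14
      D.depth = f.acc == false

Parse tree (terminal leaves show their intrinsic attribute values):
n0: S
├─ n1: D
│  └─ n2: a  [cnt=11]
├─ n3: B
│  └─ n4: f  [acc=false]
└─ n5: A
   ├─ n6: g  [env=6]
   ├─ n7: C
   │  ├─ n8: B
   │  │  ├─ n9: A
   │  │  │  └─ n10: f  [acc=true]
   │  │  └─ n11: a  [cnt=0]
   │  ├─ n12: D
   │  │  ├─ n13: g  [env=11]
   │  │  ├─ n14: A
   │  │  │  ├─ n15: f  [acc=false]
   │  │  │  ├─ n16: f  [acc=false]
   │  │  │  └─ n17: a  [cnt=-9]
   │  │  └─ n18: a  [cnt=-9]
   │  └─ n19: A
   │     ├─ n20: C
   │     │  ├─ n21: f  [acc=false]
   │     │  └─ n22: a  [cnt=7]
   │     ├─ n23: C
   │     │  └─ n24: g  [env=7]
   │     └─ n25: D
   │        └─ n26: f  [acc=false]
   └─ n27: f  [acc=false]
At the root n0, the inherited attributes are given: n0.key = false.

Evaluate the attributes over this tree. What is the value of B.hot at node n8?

1. n0.key = false  [given at root]
2. n1.tag = "xw"  ["xw"]
3. n2.cnt = 11  [terminal]
4. n1.hot = 0  [a.cnt - 11]
5. n1.depth = true  [a.cnt > 10]
6. n3.val = -3  [D.hot * 2 - 3]
7. n3.acc = 16  [D.hot + 16]
8. n4.acc = false  [terminal]
9. n3.ok = false  [f.acc == true]
10. n3.hot = 28  [28]
11. n5.key = "ym"  ["ym"]
12. n6.env = 6  [terminal]
13. n7.live = 30  [len(A.key) + 28]
14. n8.val = 7  [7]
15. n8.acc = 11  [C.live - 19]
16. n9.key = "qk"  ["qk"]
17. n10.acc = true  [terminal]
18. n9.lim = "ru"  ["ru"]
19. n9.live = -2  [-2]
20. n11.cnt = 0  [terminal]
21. n8.ok = false  [B.val > 7]
22. n8.hot = 10  [B.acc - 1]
23. n12.tag = "qx"  ["qx"]
24. n13.env = 11  [terminal]
25. n14.key = "kx"  ["kx"]
26. n15.acc = false  [terminal]
27. n16.acc = false  [terminal]
28. n17.cnt = -9  [terminal]
29. n14.lim = "kxk"  [A.key ++ "k"]
30. n14.live = 9  [len(A.key) + 7]
31. n18.cnt = -9  [terminal]
32. n12.hot = 2  [g.env - 9]
33. n12.depth = false  [g.env > 11]
34. n19.key = "xu"  ["xu"]
35. n20.live = 6  [6]
36. n21.acc = false  [terminal]
37. n22.cnt = 7  [terminal]
38. n20.fin = 1  [C.live - 5]
39. n23.live = -4  [-4]
40. n24.env = 7  [terminal]
41. n23.fin = 20  [g.env + 13]
42. n25.tag = "wxu"  ["w" ++ A.key]
43. n26.acc = false  [terminal]
44. n25.hot = 14  [14]
45. n25.depth = true  [f.acc == false]
46. n19.lim = "vy"  ["vy"]
47. n19.live = 8  [len(A.key) + 6]
48. n7.fin = -6  [D.hot * 3 - 12]
49. n27.acc = false  [terminal]
50. n5.lim = "ymn"  [A.key ++ "n"]
51. n5.live = 2  [g.env - 4]
52. n0.hot = 22  [A.live * -1 + 24]
53. n0.tag = 1  [D.hot + 1]
54. n0.cnt = 11  [len(A.lim) + 8]

10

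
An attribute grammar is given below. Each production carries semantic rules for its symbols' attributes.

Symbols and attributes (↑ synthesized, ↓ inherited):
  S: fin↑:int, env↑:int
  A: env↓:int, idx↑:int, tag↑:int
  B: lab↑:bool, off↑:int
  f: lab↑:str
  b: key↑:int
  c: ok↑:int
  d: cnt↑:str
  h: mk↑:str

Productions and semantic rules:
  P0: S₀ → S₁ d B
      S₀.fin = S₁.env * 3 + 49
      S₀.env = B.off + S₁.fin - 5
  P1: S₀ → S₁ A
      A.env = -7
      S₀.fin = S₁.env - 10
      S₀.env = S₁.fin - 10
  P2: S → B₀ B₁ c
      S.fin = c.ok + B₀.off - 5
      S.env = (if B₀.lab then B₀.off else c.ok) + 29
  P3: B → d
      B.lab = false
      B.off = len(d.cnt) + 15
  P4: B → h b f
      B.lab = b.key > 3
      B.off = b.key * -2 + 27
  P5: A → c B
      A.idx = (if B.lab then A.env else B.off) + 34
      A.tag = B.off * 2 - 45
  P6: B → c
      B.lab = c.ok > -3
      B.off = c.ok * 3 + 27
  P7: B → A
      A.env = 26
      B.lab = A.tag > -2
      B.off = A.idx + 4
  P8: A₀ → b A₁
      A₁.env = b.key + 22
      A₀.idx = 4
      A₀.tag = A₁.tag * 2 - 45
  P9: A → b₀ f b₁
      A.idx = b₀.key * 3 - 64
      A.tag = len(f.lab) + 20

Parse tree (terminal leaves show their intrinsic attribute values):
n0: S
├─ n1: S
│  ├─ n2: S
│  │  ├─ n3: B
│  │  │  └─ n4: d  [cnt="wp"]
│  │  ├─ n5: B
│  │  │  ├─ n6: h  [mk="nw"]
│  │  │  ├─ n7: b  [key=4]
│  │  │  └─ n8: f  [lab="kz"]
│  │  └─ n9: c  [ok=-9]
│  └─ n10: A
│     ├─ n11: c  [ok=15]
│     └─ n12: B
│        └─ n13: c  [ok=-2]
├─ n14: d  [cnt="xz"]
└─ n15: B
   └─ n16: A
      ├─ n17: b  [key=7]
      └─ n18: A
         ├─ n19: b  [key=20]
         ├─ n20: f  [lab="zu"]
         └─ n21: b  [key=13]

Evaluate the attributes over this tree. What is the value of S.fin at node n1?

1. n4.cnt = "wp"  [terminal]
2. n3.lab = false  [false]
3. n3.off = 17  [len(d.cnt) + 15]
4. n6.mk = "nw"  [terminal]
5. n7.key = 4  [terminal]
6. n8.lab = "kz"  [terminal]
7. n5.lab = true  [b.key > 3]
8. n5.off = 19  [b.key * -2 + 27]
9. n9.ok = -9  [terminal]
10. n2.fin = 3  [c.ok + B₀.off - 5]
11. n2.env = 20  [(if B₀.lab then B₀.off else c.ok) + 29]
12. n10.env = -7  [-7]
13. n11.ok = 15  [terminal]
14. n13.ok = -2  [terminal]
15. n12.lab = true  [c.ok > -3]
16. n12.off = 21  [c.ok * 3 + 27]
17. n10.idx = 27  [(if B.lab then A.env else B.off) + 34]
18. n10.tag = -3  [B.off * 2 - 45]
19. n1.fin = 10  [S₁.env - 10]
20. n1.env = -7  [S₁.fin - 10]
21. n14.cnt = "xz"  [terminal]
22. n16.env = 26  [26]
23. n17.key = 7  [terminal]
24. n18.env = 29  [b.key + 22]
25. n19.key = 20  [terminal]
26. n20.lab = "zu"  [terminal]
27. n21.key = 13  [terminal]
28. n18.idx = -4  [b₀.key * 3 - 64]
29. n18.tag = 22  [len(f.lab) + 20]
30. n16.idx = 4  [4]
31. n16.tag = -1  [A₁.tag * 2 - 45]
32. n15.lab = true  [A.tag > -2]
33. n15.off = 8  [A.idx + 4]
34. n0.fin = 28  [S₁.env * 3 + 49]
35. n0.env = 13  [B.off + S₁.fin - 5]

10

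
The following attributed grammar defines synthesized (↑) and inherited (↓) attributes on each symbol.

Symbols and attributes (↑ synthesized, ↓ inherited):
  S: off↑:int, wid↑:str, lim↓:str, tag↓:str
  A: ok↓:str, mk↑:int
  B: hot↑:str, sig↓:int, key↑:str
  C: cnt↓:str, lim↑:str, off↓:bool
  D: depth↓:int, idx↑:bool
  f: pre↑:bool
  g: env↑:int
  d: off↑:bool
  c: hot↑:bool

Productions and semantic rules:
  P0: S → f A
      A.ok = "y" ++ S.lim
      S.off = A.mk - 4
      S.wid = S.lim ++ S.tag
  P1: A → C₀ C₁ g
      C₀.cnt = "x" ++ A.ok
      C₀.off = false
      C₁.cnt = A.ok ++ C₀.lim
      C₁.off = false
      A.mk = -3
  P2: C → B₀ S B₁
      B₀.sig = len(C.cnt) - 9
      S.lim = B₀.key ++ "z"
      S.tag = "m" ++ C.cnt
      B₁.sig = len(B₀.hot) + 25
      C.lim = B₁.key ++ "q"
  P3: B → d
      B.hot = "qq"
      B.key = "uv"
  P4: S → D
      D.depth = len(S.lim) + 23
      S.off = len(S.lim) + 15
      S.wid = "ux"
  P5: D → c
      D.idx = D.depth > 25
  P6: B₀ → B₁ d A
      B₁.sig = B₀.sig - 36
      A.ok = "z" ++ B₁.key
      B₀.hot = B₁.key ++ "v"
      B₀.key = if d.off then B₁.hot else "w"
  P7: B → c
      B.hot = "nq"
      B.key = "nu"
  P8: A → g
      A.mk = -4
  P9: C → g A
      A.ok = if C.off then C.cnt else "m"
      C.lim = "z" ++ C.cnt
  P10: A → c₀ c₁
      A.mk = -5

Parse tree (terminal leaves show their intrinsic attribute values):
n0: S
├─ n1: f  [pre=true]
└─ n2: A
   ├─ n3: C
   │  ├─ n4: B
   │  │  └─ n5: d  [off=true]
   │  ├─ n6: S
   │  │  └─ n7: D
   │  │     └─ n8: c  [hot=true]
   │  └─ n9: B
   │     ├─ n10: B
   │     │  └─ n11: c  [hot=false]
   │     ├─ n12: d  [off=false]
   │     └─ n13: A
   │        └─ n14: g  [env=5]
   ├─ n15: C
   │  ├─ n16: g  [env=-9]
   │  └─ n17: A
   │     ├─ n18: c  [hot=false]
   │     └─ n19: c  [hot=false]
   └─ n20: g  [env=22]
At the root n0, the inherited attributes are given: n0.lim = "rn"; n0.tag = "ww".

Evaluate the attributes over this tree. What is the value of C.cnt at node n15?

"yrnwq"

1. n0.lim = "rn"  [given at root]
2. n0.tag = "ww"  [given at root]
3. n1.pre = true  [terminal]
4. n2.ok = "yrn"  ["y" ++ S.lim]
5. n3.cnt = "xyrn"  ["x" ++ A.ok]
6. n3.off = false  [false]
7. n4.sig = -5  [len(C.cnt) - 9]
8. n5.off = true  [terminal]
9. n4.hot = "qq"  ["qq"]
10. n4.key = "uv"  ["uv"]
11. n6.lim = "uvz"  [B₀.key ++ "z"]
12. n6.tag = "mxyrn"  ["m" ++ C.cnt]
13. n7.depth = 26  [len(S.lim) + 23]
14. n8.hot = true  [terminal]
15. n7.idx = true  [D.depth > 25]
16. n6.off = 18  [len(S.lim) + 15]
17. n6.wid = "ux"  ["ux"]
18. n9.sig = 27  [len(B₀.hot) + 25]
19. n10.sig = -9  [B₀.sig - 36]
20. n11.hot = false  [terminal]
21. n10.hot = "nq"  ["nq"]
22. n10.key = "nu"  ["nu"]
23. n12.off = false  [terminal]
24. n13.ok = "znu"  ["z" ++ B₁.key]
25. n14.env = 5  [terminal]
26. n13.mk = -4  [-4]
27. n9.hot = "nuv"  [B₁.key ++ "v"]
28. n9.key = "w"  [if d.off then B₁.hot else "w"]
29. n3.lim = "wq"  [B₁.key ++ "q"]
30. n15.cnt = "yrnwq"  [A.ok ++ C₀.lim]
31. n15.off = false  [false]
32. n16.env = -9  [terminal]
33. n17.ok = "m"  [if C.off then C.cnt else "m"]
34. n18.hot = false  [terminal]
35. n19.hot = false  [terminal]
36. n17.mk = -5  [-5]
37. n15.lim = "zyrnwq"  ["z" ++ C.cnt]
38. n20.env = 22  [terminal]
39. n2.mk = -3  [-3]
40. n0.off = -7  [A.mk - 4]
41. n0.wid = "rnww"  [S.lim ++ S.tag]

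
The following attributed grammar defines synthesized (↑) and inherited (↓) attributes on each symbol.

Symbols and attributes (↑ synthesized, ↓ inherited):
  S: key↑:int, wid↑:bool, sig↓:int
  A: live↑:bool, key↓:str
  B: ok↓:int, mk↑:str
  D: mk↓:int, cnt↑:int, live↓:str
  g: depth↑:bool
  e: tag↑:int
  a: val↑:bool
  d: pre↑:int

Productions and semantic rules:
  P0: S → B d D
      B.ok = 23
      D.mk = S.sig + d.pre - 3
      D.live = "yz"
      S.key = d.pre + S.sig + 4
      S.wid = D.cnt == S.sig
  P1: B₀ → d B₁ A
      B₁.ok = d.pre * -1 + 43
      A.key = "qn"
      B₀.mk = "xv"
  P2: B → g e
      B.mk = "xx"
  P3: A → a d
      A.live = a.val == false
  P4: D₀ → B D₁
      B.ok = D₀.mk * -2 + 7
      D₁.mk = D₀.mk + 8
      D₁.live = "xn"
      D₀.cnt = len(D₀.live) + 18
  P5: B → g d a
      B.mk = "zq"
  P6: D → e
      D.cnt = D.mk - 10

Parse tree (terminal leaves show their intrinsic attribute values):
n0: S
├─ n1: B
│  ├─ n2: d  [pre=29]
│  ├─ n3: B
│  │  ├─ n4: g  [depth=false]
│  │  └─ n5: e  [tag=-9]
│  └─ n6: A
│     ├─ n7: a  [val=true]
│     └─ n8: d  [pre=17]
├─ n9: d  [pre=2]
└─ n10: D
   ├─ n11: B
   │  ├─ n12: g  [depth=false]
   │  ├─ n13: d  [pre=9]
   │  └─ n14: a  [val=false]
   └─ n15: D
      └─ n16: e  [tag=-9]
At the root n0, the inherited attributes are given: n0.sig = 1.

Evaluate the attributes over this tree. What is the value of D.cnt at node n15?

-2

1. n0.sig = 1  [given at root]
2. n1.ok = 23  [23]
3. n2.pre = 29  [terminal]
4. n3.ok = 14  [d.pre * -1 + 43]
5. n4.depth = false  [terminal]
6. n5.tag = -9  [terminal]
7. n3.mk = "xx"  ["xx"]
8. n6.key = "qn"  ["qn"]
9. n7.val = true  [terminal]
10. n8.pre = 17  [terminal]
11. n6.live = false  [a.val == false]
12. n1.mk = "xv"  ["xv"]
13. n9.pre = 2  [terminal]
14. n10.mk = 0  [S.sig + d.pre - 3]
15. n10.live = "yz"  ["yz"]
16. n11.ok = 7  [D₀.mk * -2 + 7]
17. n12.depth = false  [terminal]
18. n13.pre = 9  [terminal]
19. n14.val = false  [terminal]
20. n11.mk = "zq"  ["zq"]
21. n15.mk = 8  [D₀.mk + 8]
22. n15.live = "xn"  ["xn"]
23. n16.tag = -9  [terminal]
24. n15.cnt = -2  [D.mk - 10]
25. n10.cnt = 20  [len(D₀.live) + 18]
26. n0.key = 7  [d.pre + S.sig + 4]
27. n0.wid = false  [D.cnt == S.sig]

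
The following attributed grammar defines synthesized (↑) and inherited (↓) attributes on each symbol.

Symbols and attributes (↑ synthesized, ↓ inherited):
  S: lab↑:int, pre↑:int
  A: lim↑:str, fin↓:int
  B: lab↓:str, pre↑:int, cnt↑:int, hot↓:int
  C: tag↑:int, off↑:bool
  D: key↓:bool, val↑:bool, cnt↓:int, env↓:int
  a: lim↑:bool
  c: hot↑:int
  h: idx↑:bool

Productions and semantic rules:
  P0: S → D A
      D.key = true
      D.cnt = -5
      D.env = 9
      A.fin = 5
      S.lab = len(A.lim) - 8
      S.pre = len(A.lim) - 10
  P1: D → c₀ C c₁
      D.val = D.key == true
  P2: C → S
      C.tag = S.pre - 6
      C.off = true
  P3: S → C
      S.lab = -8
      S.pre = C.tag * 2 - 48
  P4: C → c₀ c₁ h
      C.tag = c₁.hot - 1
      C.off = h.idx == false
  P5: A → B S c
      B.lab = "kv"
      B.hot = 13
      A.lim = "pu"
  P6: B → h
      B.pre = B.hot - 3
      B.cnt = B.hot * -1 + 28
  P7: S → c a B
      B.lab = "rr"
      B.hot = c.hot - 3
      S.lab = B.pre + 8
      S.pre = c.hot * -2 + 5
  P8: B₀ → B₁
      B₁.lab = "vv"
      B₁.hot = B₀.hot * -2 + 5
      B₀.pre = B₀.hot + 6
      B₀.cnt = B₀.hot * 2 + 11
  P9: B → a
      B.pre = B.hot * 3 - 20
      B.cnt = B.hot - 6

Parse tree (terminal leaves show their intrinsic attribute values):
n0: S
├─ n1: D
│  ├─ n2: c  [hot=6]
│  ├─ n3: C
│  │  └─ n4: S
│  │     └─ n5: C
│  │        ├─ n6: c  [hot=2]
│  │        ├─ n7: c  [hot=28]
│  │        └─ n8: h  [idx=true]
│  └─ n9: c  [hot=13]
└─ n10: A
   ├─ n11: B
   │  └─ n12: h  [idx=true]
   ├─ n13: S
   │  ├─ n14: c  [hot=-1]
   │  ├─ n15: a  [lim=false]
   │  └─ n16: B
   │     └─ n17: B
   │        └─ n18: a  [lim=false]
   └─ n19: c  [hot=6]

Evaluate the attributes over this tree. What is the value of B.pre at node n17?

19

1. n1.key = true  [true]
2. n1.cnt = -5  [-5]
3. n1.env = 9  [9]
4. n2.hot = 6  [terminal]
5. n6.hot = 2  [terminal]
6. n7.hot = 28  [terminal]
7. n8.idx = true  [terminal]
8. n5.tag = 27  [c₁.hot - 1]
9. n5.off = false  [h.idx == false]
10. n4.lab = -8  [-8]
11. n4.pre = 6  [C.tag * 2 - 48]
12. n3.tag = 0  [S.pre - 6]
13. n3.off = true  [true]
14. n9.hot = 13  [terminal]
15. n1.val = true  [D.key == true]
16. n10.fin = 5  [5]
17. n11.lab = "kv"  ["kv"]
18. n11.hot = 13  [13]
19. n12.idx = true  [terminal]
20. n11.pre = 10  [B.hot - 3]
21. n11.cnt = 15  [B.hot * -1 + 28]
22. n14.hot = -1  [terminal]
23. n15.lim = false  [terminal]
24. n16.lab = "rr"  ["rr"]
25. n16.hot = -4  [c.hot - 3]
26. n17.lab = "vv"  ["vv"]
27. n17.hot = 13  [B₀.hot * -2 + 5]
28. n18.lim = false  [terminal]
29. n17.pre = 19  [B.hot * 3 - 20]
30. n17.cnt = 7  [B.hot - 6]
31. n16.pre = 2  [B₀.hot + 6]
32. n16.cnt = 3  [B₀.hot * 2 + 11]
33. n13.lab = 10  [B.pre + 8]
34. n13.pre = 7  [c.hot * -2 + 5]
35. n19.hot = 6  [terminal]
36. n10.lim = "pu"  ["pu"]
37. n0.lab = -6  [len(A.lim) - 8]
38. n0.pre = -8  [len(A.lim) - 10]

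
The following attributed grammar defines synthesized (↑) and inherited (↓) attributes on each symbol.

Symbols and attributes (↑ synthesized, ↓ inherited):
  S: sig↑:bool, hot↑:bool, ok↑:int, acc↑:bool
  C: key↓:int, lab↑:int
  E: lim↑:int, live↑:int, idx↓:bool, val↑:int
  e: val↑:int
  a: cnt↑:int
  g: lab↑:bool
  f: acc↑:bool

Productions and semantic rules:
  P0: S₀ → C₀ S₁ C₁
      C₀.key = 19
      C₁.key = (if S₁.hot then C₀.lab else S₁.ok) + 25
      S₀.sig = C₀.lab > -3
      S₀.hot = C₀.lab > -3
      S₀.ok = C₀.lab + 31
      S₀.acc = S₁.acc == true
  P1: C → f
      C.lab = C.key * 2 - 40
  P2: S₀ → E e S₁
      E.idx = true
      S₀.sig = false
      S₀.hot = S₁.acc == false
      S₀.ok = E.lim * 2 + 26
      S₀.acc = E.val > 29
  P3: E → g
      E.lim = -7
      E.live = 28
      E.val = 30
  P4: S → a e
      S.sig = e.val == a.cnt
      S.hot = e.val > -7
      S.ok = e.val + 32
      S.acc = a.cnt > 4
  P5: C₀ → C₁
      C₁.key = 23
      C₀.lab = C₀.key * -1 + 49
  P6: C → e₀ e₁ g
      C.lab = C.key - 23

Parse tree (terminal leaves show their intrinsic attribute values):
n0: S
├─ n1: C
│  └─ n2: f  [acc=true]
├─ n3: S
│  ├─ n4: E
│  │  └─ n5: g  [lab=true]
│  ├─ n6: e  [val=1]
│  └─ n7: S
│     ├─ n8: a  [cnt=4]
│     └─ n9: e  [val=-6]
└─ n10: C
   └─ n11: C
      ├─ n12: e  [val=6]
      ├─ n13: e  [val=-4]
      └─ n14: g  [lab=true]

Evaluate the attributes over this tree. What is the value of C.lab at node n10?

26

1. n1.key = 19  [19]
2. n2.acc = true  [terminal]
3. n1.lab = -2  [C.key * 2 - 40]
4. n4.idx = true  [true]
5. n5.lab = true  [terminal]
6. n4.lim = -7  [-7]
7. n4.live = 28  [28]
8. n4.val = 30  [30]
9. n6.val = 1  [terminal]
10. n8.cnt = 4  [terminal]
11. n9.val = -6  [terminal]
12. n7.sig = false  [e.val == a.cnt]
13. n7.hot = true  [e.val > -7]
14. n7.ok = 26  [e.val + 32]
15. n7.acc = false  [a.cnt > 4]
16. n3.sig = false  [false]
17. n3.hot = true  [S₁.acc == false]
18. n3.ok = 12  [E.lim * 2 + 26]
19. n3.acc = true  [E.val > 29]
20. n10.key = 23  [(if S₁.hot then C₀.lab else S₁.ok) + 25]
21. n11.key = 23  [23]
22. n12.val = 6  [terminal]
23. n13.val = -4  [terminal]
24. n14.lab = true  [terminal]
25. n11.lab = 0  [C.key - 23]
26. n10.lab = 26  [C₀.key * -1 + 49]
27. n0.sig = true  [C₀.lab > -3]
28. n0.hot = true  [C₀.lab > -3]
29. n0.ok = 29  [C₀.lab + 31]
30. n0.acc = true  [S₁.acc == true]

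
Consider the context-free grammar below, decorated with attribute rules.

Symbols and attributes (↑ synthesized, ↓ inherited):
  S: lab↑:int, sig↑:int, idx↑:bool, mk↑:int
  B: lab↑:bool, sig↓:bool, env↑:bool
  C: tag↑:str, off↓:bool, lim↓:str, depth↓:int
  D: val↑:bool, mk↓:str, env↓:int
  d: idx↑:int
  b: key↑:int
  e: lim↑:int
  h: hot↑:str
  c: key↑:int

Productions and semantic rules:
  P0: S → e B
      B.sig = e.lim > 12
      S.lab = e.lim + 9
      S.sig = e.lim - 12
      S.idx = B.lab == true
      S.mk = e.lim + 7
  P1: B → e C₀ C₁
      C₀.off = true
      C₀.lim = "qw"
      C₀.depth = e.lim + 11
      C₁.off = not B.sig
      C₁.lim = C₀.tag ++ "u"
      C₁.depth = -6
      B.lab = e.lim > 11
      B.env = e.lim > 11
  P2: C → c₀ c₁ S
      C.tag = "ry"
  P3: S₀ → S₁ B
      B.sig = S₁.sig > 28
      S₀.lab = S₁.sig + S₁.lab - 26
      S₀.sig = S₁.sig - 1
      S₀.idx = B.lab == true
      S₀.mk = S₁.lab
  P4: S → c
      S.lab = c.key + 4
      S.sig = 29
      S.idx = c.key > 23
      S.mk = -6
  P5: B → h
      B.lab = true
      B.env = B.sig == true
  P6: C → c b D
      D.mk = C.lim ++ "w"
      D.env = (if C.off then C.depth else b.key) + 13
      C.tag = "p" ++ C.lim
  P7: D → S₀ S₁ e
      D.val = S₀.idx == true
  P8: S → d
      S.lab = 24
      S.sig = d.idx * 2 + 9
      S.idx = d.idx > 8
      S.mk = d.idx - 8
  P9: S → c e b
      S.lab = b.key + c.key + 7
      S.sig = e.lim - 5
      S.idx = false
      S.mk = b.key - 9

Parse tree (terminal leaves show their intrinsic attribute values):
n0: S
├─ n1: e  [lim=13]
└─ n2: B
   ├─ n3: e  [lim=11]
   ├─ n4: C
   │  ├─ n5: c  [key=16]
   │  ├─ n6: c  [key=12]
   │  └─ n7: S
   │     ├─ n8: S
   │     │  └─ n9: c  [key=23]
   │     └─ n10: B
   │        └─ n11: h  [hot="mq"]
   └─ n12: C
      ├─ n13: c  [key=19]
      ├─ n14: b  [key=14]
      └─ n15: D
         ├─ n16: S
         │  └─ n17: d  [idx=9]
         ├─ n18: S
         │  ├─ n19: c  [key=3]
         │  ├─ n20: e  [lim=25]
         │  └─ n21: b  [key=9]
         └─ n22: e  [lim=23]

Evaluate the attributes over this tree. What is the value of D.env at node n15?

1. n1.lim = 13  [terminal]
2. n2.sig = true  [e.lim > 12]
3. n3.lim = 11  [terminal]
4. n4.off = true  [true]
5. n4.lim = "qw"  ["qw"]
6. n4.depth = 22  [e.lim + 11]
7. n5.key = 16  [terminal]
8. n6.key = 12  [terminal]
9. n9.key = 23  [terminal]
10. n8.lab = 27  [c.key + 4]
11. n8.sig = 29  [29]
12. n8.idx = false  [c.key > 23]
13. n8.mk = -6  [-6]
14. n10.sig = true  [S₁.sig > 28]
15. n11.hot = "mq"  [terminal]
16. n10.lab = true  [true]
17. n10.env = true  [B.sig == true]
18. n7.lab = 30  [S₁.sig + S₁.lab - 26]
19. n7.sig = 28  [S₁.sig - 1]
20. n7.idx = true  [B.lab == true]
21. n7.mk = 27  [S₁.lab]
22. n4.tag = "ry"  ["ry"]
23. n12.off = false  [not B.sig]
24. n12.lim = "ryu"  [C₀.tag ++ "u"]
25. n12.depth = -6  [-6]
26. n13.key = 19  [terminal]
27. n14.key = 14  [terminal]
28. n15.mk = "ryuw"  [C.lim ++ "w"]
29. n15.env = 27  [(if C.off then C.depth else b.key) + 13]
30. n17.idx = 9  [terminal]
31. n16.lab = 24  [24]
32. n16.sig = 27  [d.idx * 2 + 9]
33. n16.idx = true  [d.idx > 8]
34. n16.mk = 1  [d.idx - 8]
35. n19.key = 3  [terminal]
36. n20.lim = 25  [terminal]
37. n21.key = 9  [terminal]
38. n18.lab = 19  [b.key + c.key + 7]
39. n18.sig = 20  [e.lim - 5]
40. n18.idx = false  [false]
41. n18.mk = 0  [b.key - 9]
42. n22.lim = 23  [terminal]
43. n15.val = true  [S₀.idx == true]
44. n12.tag = "pryu"  ["p" ++ C.lim]
45. n2.lab = false  [e.lim > 11]
46. n2.env = false  [e.lim > 11]
47. n0.lab = 22  [e.lim + 9]
48. n0.sig = 1  [e.lim - 12]
49. n0.idx = false  [B.lab == true]
50. n0.mk = 20  [e.lim + 7]

27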